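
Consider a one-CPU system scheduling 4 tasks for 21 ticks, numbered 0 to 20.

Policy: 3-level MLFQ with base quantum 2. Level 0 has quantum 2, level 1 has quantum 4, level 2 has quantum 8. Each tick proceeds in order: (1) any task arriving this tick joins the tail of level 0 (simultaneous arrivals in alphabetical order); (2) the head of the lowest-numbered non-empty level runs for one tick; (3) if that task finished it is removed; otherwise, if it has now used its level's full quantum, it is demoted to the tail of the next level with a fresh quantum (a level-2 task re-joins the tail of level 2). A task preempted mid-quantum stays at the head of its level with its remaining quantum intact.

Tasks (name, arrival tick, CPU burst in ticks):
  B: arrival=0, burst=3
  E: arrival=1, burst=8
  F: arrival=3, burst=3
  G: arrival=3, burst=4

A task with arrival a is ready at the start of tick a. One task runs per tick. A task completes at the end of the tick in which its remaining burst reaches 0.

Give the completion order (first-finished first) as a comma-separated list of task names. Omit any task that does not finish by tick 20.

t=0: L0/L1/L2 = B/-/- → run B
t=1: L0/L1/L2 = BE/-/- → run B
t=2: L0/L1/L2 = E/B/- → run E
t=3: L0/L1/L2 = EFG/B/- → run E
t=4: L0/L1/L2 = FG/BE/- → run F
t=5: L0/L1/L2 = FG/BE/- → run F
t=6: L0/L1/L2 = G/BEF/- → run G
t=7: L0/L1/L2 = G/BEF/- → run G
t=8: L0/L1/L2 = -/BEFG/- → run B
t=9: L0/L1/L2 = -/EFG/- → run E
t=10: L0/L1/L2 = -/EFG/- → run E
t=11: L0/L1/L2 = -/EFG/- → run E
t=12: L0/L1/L2 = -/EFG/- → run E
t=13: L0/L1/L2 = -/FG/E → run F
t=14: L0/L1/L2 = -/G/E → run G
t=15: L0/L1/L2 = -/G/E → run G
t=16: L0/L1/L2 = -/-/E → run E
t=17: L0/L1/L2 = -/-/E → run E
t=18: (idle)
t=19: (idle)
t=20: (idle)

completion order = B, F, G, E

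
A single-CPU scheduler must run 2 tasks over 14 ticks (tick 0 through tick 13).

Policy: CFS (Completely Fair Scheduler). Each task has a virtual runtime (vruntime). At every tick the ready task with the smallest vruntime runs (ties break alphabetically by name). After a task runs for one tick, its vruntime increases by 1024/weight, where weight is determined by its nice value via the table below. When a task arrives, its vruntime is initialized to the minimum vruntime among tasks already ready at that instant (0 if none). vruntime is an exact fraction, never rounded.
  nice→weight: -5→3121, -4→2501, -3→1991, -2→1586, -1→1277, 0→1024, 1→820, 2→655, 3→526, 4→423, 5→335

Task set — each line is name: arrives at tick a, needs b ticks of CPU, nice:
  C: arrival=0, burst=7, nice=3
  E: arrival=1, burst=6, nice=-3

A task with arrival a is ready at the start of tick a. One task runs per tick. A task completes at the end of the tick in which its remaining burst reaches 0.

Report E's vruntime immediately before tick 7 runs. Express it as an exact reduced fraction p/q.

t=0: vr[C=0] → run C
t=1: vr[C=512/263 E=512/263] → run C
t=2: vr[C=1024/263 E=512/263] → run E
t=3: vr[C=1024/263 E=1288704/523633] → run E
t=4: vr[C=1024/263 E=1558016/523633] → run E
t=5: vr[C=1024/263 E=1827328/523633] → run E
t=6: vr[C=1024/263 E=2096640/523633] → run C
t=7: vr[C=1536/263 E=2096640/523633] → run E
t=8: vr[C=1536/263 E=2365952/523633] → run E
t=9: vr[C=1536/263] → run C
t=10: vr[C=2048/263] → run C
t=11: vr[C=2560/263] → run C
t=12: vr[C=3072/263] → run C
t=13: (idle)

vruntime(E, start of tick 7) = 2096640/523633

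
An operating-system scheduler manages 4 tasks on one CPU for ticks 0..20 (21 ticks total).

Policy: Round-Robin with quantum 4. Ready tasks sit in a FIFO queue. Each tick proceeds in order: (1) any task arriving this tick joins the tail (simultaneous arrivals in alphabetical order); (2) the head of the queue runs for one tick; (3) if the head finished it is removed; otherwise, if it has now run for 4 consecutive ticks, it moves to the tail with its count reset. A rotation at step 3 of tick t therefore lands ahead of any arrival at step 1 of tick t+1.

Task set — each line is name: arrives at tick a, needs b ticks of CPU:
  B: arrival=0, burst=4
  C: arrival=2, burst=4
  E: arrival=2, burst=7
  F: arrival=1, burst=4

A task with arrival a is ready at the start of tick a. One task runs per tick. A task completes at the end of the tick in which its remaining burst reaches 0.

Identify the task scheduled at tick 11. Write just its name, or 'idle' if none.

running at tick 11 = C

t=0: queue=[B] q_used=0 → run B
t=1: queue=[B,F] q_used=1 → run B
t=2: queue=[B,F,C,E] q_used=2 → run B
t=3: queue=[B,F,C,E] q_used=3 → run B
t=4: queue=[F,C,E] q_used=0 → run F
t=5: queue=[F,C,E] q_used=1 → run F
t=6: queue=[F,C,E] q_used=2 → run F
t=7: queue=[F,C,E] q_used=3 → run F
t=8: queue=[C,E] q_used=0 → run C
t=9: queue=[C,E] q_used=1 → run C
t=10: queue=[C,E] q_used=2 → run C
t=11: queue=[C,E] q_used=3 → run C
t=12: queue=[E] q_used=0 → run E
t=13: queue=[E] q_used=1 → run E
t=14: queue=[E] q_used=2 → run E
t=15: queue=[E] q_used=3 → run E
t=16: queue=[E] q_used=0 → run E
t=17: queue=[E] q_used=1 → run E
t=18: queue=[E] q_used=2 → run E
t=19: (idle)
t=20: (idle)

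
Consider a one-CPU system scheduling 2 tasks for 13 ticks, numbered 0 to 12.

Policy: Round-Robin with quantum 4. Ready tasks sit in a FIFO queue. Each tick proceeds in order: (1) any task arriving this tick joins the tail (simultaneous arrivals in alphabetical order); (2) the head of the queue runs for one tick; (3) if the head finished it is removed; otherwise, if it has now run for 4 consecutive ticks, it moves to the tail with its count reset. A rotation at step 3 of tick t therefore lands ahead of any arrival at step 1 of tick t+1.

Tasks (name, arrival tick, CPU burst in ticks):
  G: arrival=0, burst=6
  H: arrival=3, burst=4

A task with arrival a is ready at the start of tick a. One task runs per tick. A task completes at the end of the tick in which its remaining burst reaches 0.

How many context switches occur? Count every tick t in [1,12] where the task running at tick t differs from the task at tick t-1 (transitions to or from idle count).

context switches = 3

t=0: queue=[G] q_used=0 → run G
t=1: queue=[G] q_used=1 → run G
t=2: queue=[G] q_used=2 → run G
t=3: queue=[G,H] q_used=3 → run G
t=4: queue=[H,G] q_used=0 → run H
t=5: queue=[H,G] q_used=1 → run H
t=6: queue=[H,G] q_used=2 → run H
t=7: queue=[H,G] q_used=3 → run H
t=8: queue=[G] q_used=0 → run G
t=9: queue=[G] q_used=1 → run G
t=10: (idle)
t=11: (idle)
t=12: (idle)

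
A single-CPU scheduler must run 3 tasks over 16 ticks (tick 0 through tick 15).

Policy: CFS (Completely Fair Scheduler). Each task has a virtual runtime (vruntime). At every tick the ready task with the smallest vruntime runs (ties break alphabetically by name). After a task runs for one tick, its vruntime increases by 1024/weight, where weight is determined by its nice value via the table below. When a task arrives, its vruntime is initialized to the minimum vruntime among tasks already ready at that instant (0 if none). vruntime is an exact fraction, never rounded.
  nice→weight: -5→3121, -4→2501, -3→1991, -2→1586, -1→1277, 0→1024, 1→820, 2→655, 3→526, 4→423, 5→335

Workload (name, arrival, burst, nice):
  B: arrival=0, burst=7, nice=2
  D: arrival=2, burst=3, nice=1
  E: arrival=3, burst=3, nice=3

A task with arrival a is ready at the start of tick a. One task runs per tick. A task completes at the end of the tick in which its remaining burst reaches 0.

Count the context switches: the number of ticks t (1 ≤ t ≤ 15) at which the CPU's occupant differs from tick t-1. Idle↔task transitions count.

t=0: vr[B=0] → run B
t=1: vr[B=1024/655] → run B
t=2: vr[B=2048/655 D=2048/655] → run B
t=3: vr[B=3072/655 D=2048/655 E=2048/655] → run D
t=4: vr[B=3072/655 D=117504/26855 E=2048/655] → run E
t=5: vr[B=3072/655 D=117504/26855 E=873984/172265] → run D
t=6: vr[B=3072/655 D=30208/5371 E=873984/172265] → run B
t=7: vr[B=4096/655 D=30208/5371 E=873984/172265] → run E
t=8: vr[B=4096/655 D=30208/5371 E=1209344/172265] → run D
t=9: vr[B=4096/655 E=1209344/172265] → run B
t=10: vr[B=1024/131 E=1209344/172265] → run E
t=11: vr[B=1024/131] → run B
t=12: vr[B=6144/655] → run B
t=13: (idle)
t=14: (idle)
t=15: (idle)

context switches = 10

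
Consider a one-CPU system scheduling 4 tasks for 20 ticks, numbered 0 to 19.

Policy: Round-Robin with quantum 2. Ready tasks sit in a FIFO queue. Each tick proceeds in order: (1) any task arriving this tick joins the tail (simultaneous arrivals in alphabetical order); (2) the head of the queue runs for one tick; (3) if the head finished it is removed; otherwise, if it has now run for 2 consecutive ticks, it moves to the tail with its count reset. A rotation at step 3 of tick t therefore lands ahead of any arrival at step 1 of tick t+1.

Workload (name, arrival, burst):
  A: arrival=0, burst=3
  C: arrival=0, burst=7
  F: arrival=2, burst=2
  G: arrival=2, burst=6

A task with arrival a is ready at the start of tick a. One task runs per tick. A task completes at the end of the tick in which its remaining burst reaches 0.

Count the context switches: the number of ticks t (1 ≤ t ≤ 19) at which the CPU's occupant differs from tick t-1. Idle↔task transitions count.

t=0: queue=[A,C] q_used=0 → run A
t=1: queue=[A,C] q_used=1 → run A
t=2: queue=[C,A,F,G] q_used=0 → run C
t=3: queue=[C,A,F,G] q_used=1 → run C
t=4: queue=[A,F,G,C] q_used=0 → run A
t=5: queue=[F,G,C] q_used=0 → run F
t=6: queue=[F,G,C] q_used=1 → run F
t=7: queue=[G,C] q_used=0 → run G
t=8: queue=[G,C] q_used=1 → run G
t=9: queue=[C,G] q_used=0 → run C
t=10: queue=[C,G] q_used=1 → run C
t=11: queue=[G,C] q_used=0 → run G
t=12: queue=[G,C] q_used=1 → run G
t=13: queue=[C,G] q_used=0 → run C
t=14: queue=[C,G] q_used=1 → run C
t=15: queue=[G,C] q_used=0 → run G
t=16: queue=[G,C] q_used=1 → run G
t=17: queue=[C] q_used=0 → run C
t=18: (idle)
t=19: (idle)

context switches = 10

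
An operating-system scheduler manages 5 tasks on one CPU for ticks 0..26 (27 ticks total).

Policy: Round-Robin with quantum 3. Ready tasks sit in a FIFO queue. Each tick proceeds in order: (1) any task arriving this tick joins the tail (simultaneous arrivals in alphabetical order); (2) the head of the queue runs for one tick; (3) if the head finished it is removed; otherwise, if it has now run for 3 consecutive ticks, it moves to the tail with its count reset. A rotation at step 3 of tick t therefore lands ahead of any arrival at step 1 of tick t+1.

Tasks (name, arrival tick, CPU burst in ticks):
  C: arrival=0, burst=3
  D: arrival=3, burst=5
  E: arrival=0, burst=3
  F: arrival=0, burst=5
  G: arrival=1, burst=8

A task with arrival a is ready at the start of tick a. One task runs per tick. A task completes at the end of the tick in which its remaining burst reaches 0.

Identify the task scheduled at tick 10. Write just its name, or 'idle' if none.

running at tick 10 = G

t=0: queue=[C,E,F] q_used=0 → run C
t=1: queue=[C,E,F,G] q_used=1 → run C
t=2: queue=[C,E,F,G] q_used=2 → run C
t=3: queue=[E,F,G,D] q_used=0 → run E
t=4: queue=[E,F,G,D] q_used=1 → run E
t=5: queue=[E,F,G,D] q_used=2 → run E
t=6: queue=[F,G,D] q_used=0 → run F
t=7: queue=[F,G,D] q_used=1 → run F
t=8: queue=[F,G,D] q_used=2 → run F
t=9: queue=[G,D,F] q_used=0 → run G
t=10: queue=[G,D,F] q_used=1 → run G
t=11: queue=[G,D,F] q_used=2 → run G
t=12: queue=[D,F,G] q_used=0 → run D
t=13: queue=[D,F,G] q_used=1 → run D
t=14: queue=[D,F,G] q_used=2 → run D
t=15: queue=[F,G,D] q_used=0 → run F
t=16: queue=[F,G,D] q_used=1 → run F
t=17: queue=[G,D] q_used=0 → run G
t=18: queue=[G,D] q_used=1 → run G
t=19: queue=[G,D] q_used=2 → run G
t=20: queue=[D,G] q_used=0 → run D
t=21: queue=[D,G] q_used=1 → run D
t=22: queue=[G] q_used=0 → run G
t=23: queue=[G] q_used=1 → run G
t=24: (idle)
t=25: (idle)
t=26: (idle)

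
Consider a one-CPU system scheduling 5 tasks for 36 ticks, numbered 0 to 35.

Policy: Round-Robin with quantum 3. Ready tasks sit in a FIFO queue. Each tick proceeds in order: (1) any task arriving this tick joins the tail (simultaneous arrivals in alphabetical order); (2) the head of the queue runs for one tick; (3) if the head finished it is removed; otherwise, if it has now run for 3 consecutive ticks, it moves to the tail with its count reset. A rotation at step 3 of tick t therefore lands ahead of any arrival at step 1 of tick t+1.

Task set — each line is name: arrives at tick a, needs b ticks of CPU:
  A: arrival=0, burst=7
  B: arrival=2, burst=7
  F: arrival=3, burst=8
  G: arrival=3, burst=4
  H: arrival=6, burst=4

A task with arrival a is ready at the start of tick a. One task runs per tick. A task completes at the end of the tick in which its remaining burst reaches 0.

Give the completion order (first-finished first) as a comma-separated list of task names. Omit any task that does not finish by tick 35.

t=0: queue=[A] q_used=0 → run A
t=1: queue=[A] q_used=1 → run A
t=2: queue=[A,B] q_used=2 → run A
t=3: queue=[B,A,F,G] q_used=0 → run B
t=4: queue=[B,A,F,G] q_used=1 → run B
t=5: queue=[B,A,F,G] q_used=2 → run B
t=6: queue=[A,F,G,B,H] q_used=0 → run A
t=7: queue=[A,F,G,B,H] q_used=1 → run A
t=8: queue=[A,F,G,B,H] q_used=2 → run A
t=9: queue=[F,G,B,H,A] q_used=0 → run F
t=10: queue=[F,G,B,H,A] q_used=1 → run F
t=11: queue=[F,G,B,H,A] q_used=2 → run F
t=12: queue=[G,B,H,A,F] q_used=0 → run G
t=13: queue=[G,B,H,A,F] q_used=1 → run G
t=14: queue=[G,B,H,A,F] q_used=2 → run G
t=15: queue=[B,H,A,F,G] q_used=0 → run B
t=16: queue=[B,H,A,F,G] q_used=1 → run B
t=17: queue=[B,H,A,F,G] q_used=2 → run B
t=18: queue=[H,A,F,G,B] q_used=0 → run H
t=19: queue=[H,A,F,G,B] q_used=1 → run H
t=20: queue=[H,A,F,G,B] q_used=2 → run H
t=21: queue=[A,F,G,B,H] q_used=0 → run A
t=22: queue=[F,G,B,H] q_used=0 → run F
t=23: queue=[F,G,B,H] q_used=1 → run F
t=24: queue=[F,G,B,H] q_used=2 → run F
t=25: queue=[G,B,H,F] q_used=0 → run G
t=26: queue=[B,H,F] q_used=0 → run B
t=27: queue=[H,F] q_used=0 → run H
t=28: queue=[F] q_used=0 → run F
t=29: queue=[F] q_used=1 → run F
t=30: (idle)
t=31: (idle)
t=32: (idle)
t=33: (idle)
t=34: (idle)
t=35: (idle)

completion order = A, G, B, H, F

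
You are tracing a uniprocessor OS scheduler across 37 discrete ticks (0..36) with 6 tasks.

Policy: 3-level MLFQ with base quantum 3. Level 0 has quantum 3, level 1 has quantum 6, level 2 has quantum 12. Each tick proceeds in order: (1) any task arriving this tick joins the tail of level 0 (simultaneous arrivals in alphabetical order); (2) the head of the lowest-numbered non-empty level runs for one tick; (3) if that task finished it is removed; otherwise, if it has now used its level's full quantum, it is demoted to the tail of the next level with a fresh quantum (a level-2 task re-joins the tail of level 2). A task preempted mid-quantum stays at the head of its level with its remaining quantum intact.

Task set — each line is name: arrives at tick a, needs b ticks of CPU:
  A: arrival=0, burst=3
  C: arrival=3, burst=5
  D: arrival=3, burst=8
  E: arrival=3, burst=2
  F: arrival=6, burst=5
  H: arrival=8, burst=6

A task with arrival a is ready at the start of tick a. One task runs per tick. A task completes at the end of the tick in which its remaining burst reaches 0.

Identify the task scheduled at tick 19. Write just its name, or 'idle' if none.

running at tick 19 = D

t=0: L0/L1/L2 = A/-/- → run A
t=1: L0/L1/L2 = A/-/- → run A
t=2: L0/L1/L2 = A/-/- → run A
t=3: L0/L1/L2 = CDE/-/- → run C
t=4: L0/L1/L2 = CDE/-/- → run C
t=5: L0/L1/L2 = CDE/-/- → run C
t=6: L0/L1/L2 = DEF/C/- → run D
t=7: L0/L1/L2 = DEF/C/- → run D
t=8: L0/L1/L2 = DEFH/C/- → run D
t=9: L0/L1/L2 = EFH/CD/- → run E
t=10: L0/L1/L2 = EFH/CD/- → run E
t=11: L0/L1/L2 = FH/CD/- → run F
t=12: L0/L1/L2 = FH/CD/- → run F
t=13: L0/L1/L2 = FH/CD/- → run F
t=14: L0/L1/L2 = H/CDF/- → run H
t=15: L0/L1/L2 = H/CDF/- → run H
t=16: L0/L1/L2 = H/CDF/- → run H
t=17: L0/L1/L2 = -/CDFH/- → run C
t=18: L0/L1/L2 = -/CDFH/- → run C
t=19: L0/L1/L2 = -/DFH/- → run D
t=20: L0/L1/L2 = -/DFH/- → run D
t=21: L0/L1/L2 = -/DFH/- → run D
t=22: L0/L1/L2 = -/DFH/- → run D
t=23: L0/L1/L2 = -/DFH/- → run D
t=24: L0/L1/L2 = -/FH/- → run F
t=25: L0/L1/L2 = -/FH/- → run F
t=26: L0/L1/L2 = -/H/- → run H
t=27: L0/L1/L2 = -/H/- → run H
t=28: L0/L1/L2 = -/H/- → run H
t=29: (idle)
t=30: (idle)
t=31: (idle)
t=32: (idle)
t=33: (idle)
t=34: (idle)
t=35: (idle)
t=36: (idle)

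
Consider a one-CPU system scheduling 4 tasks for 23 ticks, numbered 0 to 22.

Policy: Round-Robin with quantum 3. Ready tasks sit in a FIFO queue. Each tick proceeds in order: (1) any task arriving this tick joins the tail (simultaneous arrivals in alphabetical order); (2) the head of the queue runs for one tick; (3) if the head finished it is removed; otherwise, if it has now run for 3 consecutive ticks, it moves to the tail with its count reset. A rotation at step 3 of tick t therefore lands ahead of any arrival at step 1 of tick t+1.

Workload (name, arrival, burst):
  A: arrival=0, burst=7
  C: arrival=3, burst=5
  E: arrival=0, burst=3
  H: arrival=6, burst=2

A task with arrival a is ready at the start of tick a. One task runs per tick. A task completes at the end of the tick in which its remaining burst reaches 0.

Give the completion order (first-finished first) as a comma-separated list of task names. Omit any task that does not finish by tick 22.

completion order = E, H, A, C

t=0: queue=[A,E] q_used=0 → run A
t=1: queue=[A,E] q_used=1 → run A
t=2: queue=[A,E] q_used=2 → run A
t=3: queue=[E,A,C] q_used=0 → run E
t=4: queue=[E,A,C] q_used=1 → run E
t=5: queue=[E,A,C] q_used=2 → run E
t=6: queue=[A,C,H] q_used=0 → run A
t=7: queue=[A,C,H] q_used=1 → run A
t=8: queue=[A,C,H] q_used=2 → run A
t=9: queue=[C,H,A] q_used=0 → run C
t=10: queue=[C,H,A] q_used=1 → run C
t=11: queue=[C,H,A] q_used=2 → run C
t=12: queue=[H,A,C] q_used=0 → run H
t=13: queue=[H,A,C] q_used=1 → run H
t=14: queue=[A,C] q_used=0 → run A
t=15: queue=[C] q_used=0 → run C
t=16: queue=[C] q_used=1 → run C
t=17: (idle)
t=18: (idle)
t=19: (idle)
t=20: (idle)
t=21: (idle)
t=22: (idle)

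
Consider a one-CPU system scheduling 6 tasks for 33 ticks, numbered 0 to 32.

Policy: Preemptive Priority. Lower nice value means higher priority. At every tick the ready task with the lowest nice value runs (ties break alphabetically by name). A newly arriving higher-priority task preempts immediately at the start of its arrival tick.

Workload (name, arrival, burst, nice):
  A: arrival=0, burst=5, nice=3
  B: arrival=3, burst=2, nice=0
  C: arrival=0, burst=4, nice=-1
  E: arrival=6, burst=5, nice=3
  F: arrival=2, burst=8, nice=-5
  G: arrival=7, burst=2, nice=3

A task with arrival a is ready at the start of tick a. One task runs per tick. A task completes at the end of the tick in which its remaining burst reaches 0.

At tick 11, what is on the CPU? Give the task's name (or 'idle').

running at tick 11 = C

t=0: ready={A,C} → run C
t=1: ready={A,C} → run C
t=2: ready={A,C,F} → run F
t=3: ready={A,B,C,F} → run F
t=4: ready={A,B,C,F} → run F
t=5: ready={A,B,C,F} → run F
t=6: ready={A,B,C,E,F} → run F
t=7: ready={A,B,C,E,F,G} → run F
t=8: ready={A,B,C,E,F,G} → run F
t=9: ready={A,B,C,E,F,G} → run F
t=10: ready={A,B,C,E,G} → run C
t=11: ready={A,B,C,E,G} → run C
t=12: ready={A,B,E,G} → run B
t=13: ready={A,B,E,G} → run B
t=14: ready={A,E,G} → run A
t=15: ready={A,E,G} → run A
t=16: ready={A,E,G} → run A
t=17: ready={A,E,G} → run A
t=18: ready={A,E,G} → run A
t=19: ready={E,G} → run E
t=20: ready={E,G} → run E
t=21: ready={E,G} → run E
t=22: ready={E,G} → run E
t=23: ready={E,G} → run E
t=24: ready={G} → run G
t=25: ready={G} → run G
t=26: (idle)
t=27: (idle)
t=28: (idle)
t=29: (idle)
t=30: (idle)
t=31: (idle)
t=32: (idle)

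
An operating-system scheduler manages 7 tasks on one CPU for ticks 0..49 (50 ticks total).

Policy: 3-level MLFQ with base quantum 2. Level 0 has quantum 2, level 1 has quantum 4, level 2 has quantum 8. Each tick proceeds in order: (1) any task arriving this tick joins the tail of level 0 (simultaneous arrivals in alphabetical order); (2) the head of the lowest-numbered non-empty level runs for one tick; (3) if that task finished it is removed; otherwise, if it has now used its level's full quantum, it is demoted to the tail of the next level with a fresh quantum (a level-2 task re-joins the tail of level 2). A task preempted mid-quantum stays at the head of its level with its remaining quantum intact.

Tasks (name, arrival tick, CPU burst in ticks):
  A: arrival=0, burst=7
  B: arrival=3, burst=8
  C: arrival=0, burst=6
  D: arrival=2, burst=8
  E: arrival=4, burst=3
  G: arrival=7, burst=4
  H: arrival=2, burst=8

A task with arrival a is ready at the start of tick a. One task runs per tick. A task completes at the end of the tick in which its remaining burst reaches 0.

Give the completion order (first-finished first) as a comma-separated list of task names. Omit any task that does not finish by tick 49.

completion order = C, E, G, A, D, H, B

t=0: L0/L1/L2 = AC/-/- → run A
t=1: L0/L1/L2 = AC/-/- → run A
t=2: L0/L1/L2 = CDH/A/- → run C
t=3: L0/L1/L2 = CDHB/A/- → run C
t=4: L0/L1/L2 = DHBE/AC/- → run D
t=5: L0/L1/L2 = DHBE/AC/- → run D
t=6: L0/L1/L2 = HBE/ACD/- → run H
t=7: L0/L1/L2 = HBEG/ACD/- → run H
t=8: L0/L1/L2 = BEG/ACDH/- → run B
t=9: L0/L1/L2 = BEG/ACDH/- → run B
t=10: L0/L1/L2 = EG/ACDHB/- → run E
t=11: L0/L1/L2 = EG/ACDHB/- → run E
t=12: L0/L1/L2 = G/ACDHBE/- → run G
t=13: L0/L1/L2 = G/ACDHBE/- → run G
t=14: L0/L1/L2 = -/ACDHBEG/- → run A
t=15: L0/L1/L2 = -/ACDHBEG/- → run A
t=16: L0/L1/L2 = -/ACDHBEG/- → run A
t=17: L0/L1/L2 = -/ACDHBEG/- → run A
t=18: L0/L1/L2 = -/CDHBEG/A → run C
t=19: L0/L1/L2 = -/CDHBEG/A → run C
t=20: L0/L1/L2 = -/CDHBEG/A → run C
t=21: L0/L1/L2 = -/CDHBEG/A → run C
t=22: L0/L1/L2 = -/DHBEG/A → run D
t=23: L0/L1/L2 = -/DHBEG/A → run D
t=24: L0/L1/L2 = -/DHBEG/A → run D
t=25: L0/L1/L2 = -/DHBEG/A → run D
t=26: L0/L1/L2 = -/HBEG/AD → run H
t=27: L0/L1/L2 = -/HBEG/AD → run H
t=28: L0/L1/L2 = -/HBEG/AD → run H
t=29: L0/L1/L2 = -/HBEG/AD → run H
t=30: L0/L1/L2 = -/BEG/ADH → run B
t=31: L0/L1/L2 = -/BEG/ADH → run B
t=32: L0/L1/L2 = -/BEG/ADH → run B
t=33: L0/L1/L2 = -/BEG/ADH → run B
t=34: L0/L1/L2 = -/EG/ADHB → run E
t=35: L0/L1/L2 = -/G/ADHB → run G
t=36: L0/L1/L2 = -/G/ADHB → run G
t=37: L0/L1/L2 = -/-/ADHB → run A
t=38: L0/L1/L2 = -/-/DHB → run D
t=39: L0/L1/L2 = -/-/DHB → run D
t=40: L0/L1/L2 = -/-/HB → run H
t=41: L0/L1/L2 = -/-/HB → run H
t=42: L0/L1/L2 = -/-/B → run B
t=43: L0/L1/L2 = -/-/B → run B
t=44: (idle)
t=45: (idle)
t=46: (idle)
t=47: (idle)
t=48: (idle)
t=49: (idle)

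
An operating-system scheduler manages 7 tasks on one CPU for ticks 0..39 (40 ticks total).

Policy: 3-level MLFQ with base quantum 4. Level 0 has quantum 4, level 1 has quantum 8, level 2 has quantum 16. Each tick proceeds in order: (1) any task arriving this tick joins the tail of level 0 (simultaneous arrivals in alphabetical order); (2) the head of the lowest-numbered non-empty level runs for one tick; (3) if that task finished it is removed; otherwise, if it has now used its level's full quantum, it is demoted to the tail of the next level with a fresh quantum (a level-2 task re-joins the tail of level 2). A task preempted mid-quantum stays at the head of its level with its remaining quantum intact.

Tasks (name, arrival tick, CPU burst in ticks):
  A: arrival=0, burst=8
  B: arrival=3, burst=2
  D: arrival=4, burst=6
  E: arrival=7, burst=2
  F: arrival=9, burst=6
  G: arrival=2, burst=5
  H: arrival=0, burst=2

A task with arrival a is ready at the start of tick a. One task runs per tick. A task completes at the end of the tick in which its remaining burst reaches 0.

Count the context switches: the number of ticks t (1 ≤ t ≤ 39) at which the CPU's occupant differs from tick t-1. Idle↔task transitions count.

context switches = 11

t=0: L0/L1/L2 = AH/-/- → run A
t=1: L0/L1/L2 = AH/-/- → run A
t=2: L0/L1/L2 = AHG/-/- → run A
t=3: L0/L1/L2 = AHGB/-/- → run A
t=4: L0/L1/L2 = HGBD/A/- → run H
t=5: L0/L1/L2 = HGBD/A/- → run H
t=6: L0/L1/L2 = GBD/A/- → run G
t=7: L0/L1/L2 = GBDE/A/- → run G
t=8: L0/L1/L2 = GBDE/A/- → run G
t=9: L0/L1/L2 = GBDEF/A/- → run G
t=10: L0/L1/L2 = BDEF/AG/- → run B
t=11: L0/L1/L2 = BDEF/AG/- → run B
t=12: L0/L1/L2 = DEF/AG/- → run D
t=13: L0/L1/L2 = DEF/AG/- → run D
t=14: L0/L1/L2 = DEF/AG/- → run D
t=15: L0/L1/L2 = DEF/AG/- → run D
t=16: L0/L1/L2 = EF/AGD/- → run E
t=17: L0/L1/L2 = EF/AGD/- → run E
t=18: L0/L1/L2 = F/AGD/- → run F
t=19: L0/L1/L2 = F/AGD/- → run F
t=20: L0/L1/L2 = F/AGD/- → run F
t=21: L0/L1/L2 = F/AGD/- → run F
t=22: L0/L1/L2 = -/AGDF/- → run A
t=23: L0/L1/L2 = -/AGDF/- → run A
t=24: L0/L1/L2 = -/AGDF/- → run A
t=25: L0/L1/L2 = -/AGDF/- → run A
t=26: L0/L1/L2 = -/GDF/- → run G
t=27: L0/L1/L2 = -/DF/- → run D
t=28: L0/L1/L2 = -/DF/- → run D
t=29: L0/L1/L2 = -/F/- → run F
t=30: L0/L1/L2 = -/F/- → run F
t=31: (idle)
t=32: (idle)
t=33: (idle)
t=34: (idle)
t=35: (idle)
t=36: (idle)
t=37: (idle)
t=38: (idle)
t=39: (idle)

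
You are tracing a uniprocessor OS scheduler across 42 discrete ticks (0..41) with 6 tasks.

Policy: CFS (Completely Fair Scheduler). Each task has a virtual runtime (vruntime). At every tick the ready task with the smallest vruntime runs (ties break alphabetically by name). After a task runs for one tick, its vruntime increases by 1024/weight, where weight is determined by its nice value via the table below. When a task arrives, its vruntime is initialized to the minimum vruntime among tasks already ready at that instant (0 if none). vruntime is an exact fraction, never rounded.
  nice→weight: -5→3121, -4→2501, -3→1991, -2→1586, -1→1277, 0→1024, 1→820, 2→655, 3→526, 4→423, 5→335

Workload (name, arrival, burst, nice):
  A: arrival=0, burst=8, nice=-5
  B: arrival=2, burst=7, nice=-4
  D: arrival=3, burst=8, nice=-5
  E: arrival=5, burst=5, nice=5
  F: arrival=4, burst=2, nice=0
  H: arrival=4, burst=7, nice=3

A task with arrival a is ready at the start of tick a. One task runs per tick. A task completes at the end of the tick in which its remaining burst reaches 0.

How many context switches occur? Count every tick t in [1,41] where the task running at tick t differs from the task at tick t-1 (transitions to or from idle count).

t=0: vr[A=0] → run A
t=1: vr[A=1024/3121] → run A
t=2: vr[A=2048/3121 B=2048/3121] → run A
t=3: vr[A=3072/3121 B=2048/3121 D=2048/3121] → run B
t=4: vr[A=3072/3121 B=8317952/7805621 D=2048/3121 F=2048/3121 H=2048/3121] → run D
t=5: vr[A=3072/3121 B=8317952/7805621 D=3072/3121 E=2048/3121 F=2048/3121 H=2048/3121] → run E
t=6: vr[A=3072/3121 B=8317952/7805621 D=3072/3121 E=3881984/1045535 F=2048/3121 H=2048/3121] → run F
t=7: vr[A=3072/3121 B=8317952/7805621 D=3072/3121 E=3881984/1045535 F=5169/3121 H=2048/3121] → run H
t=8: vr[A=3072/3121 B=8317952/7805621 D=3072/3121 E=3881984/1045535 F=5169/3121 H=2136576/820823] → run A
t=9: vr[A=4096/3121 B=8317952/7805621 D=3072/3121 E=3881984/1045535 F=5169/3121 H=2136576/820823] → run D
t=10: vr[A=4096/3121 B=8317952/7805621 D=4096/3121 E=3881984/1045535 F=5169/3121 H=2136576/820823] → run B
t=11: vr[A=4096/3121 B=11513856/7805621 D=4096/3121 E=3881984/1045535 F=5169/3121 H=2136576/820823] → run A
t=12: vr[A=5120/3121 B=11513856/7805621 D=4096/3121 E=3881984/1045535 F=5169/3121 H=2136576/820823] → run D
t=13: vr[A=5120/3121 B=11513856/7805621 D=5120/3121 E=3881984/1045535 F=5169/3121 H=2136576/820823] → run B
t=14: vr[A=5120/3121 B=14709760/7805621 D=5120/3121 E=3881984/1045535 F=5169/3121 H=2136576/820823] → run A
t=15: vr[A=6144/3121 B=14709760/7805621 D=5120/3121 E=3881984/1045535 F=5169/3121 H=2136576/820823] → run D
t=16: vr[A=6144/3121 B=14709760/7805621 D=6144/3121 E=3881984/1045535 F=5169/3121 H=2136576/820823] → run F
t=17: vr[A=6144/3121 B=14709760/7805621 D=6144/3121 E=3881984/1045535 H=2136576/820823] → run B
t=18: vr[A=6144/3121 B=17905664/7805621 D=6144/3121 E=3881984/1045535 H=2136576/820823] → run A
t=19: vr[A=7168/3121 B=17905664/7805621 D=6144/3121 E=3881984/1045535 H=2136576/820823] → run D
t=20: vr[A=7168/3121 B=17905664/7805621 D=7168/3121 E=3881984/1045535 H=2136576/820823] → run B
t=21: vr[A=7168/3121 B=21101568/7805621 D=7168/3121 E=3881984/1045535 H=2136576/820823] → run A
t=22: vr[B=21101568/7805621 D=7168/3121 E=3881984/1045535 H=2136576/820823] → run D
t=23: vr[B=21101568/7805621 D=8192/3121 E=3881984/1045535 H=2136576/820823] → run H
t=24: vr[B=21101568/7805621 D=8192/3121 E=3881984/1045535 H=3734528/820823] → run D
t=25: vr[B=21101568/7805621 D=9216/3121 E=3881984/1045535 H=3734528/820823] → run B
t=26: vr[B=24297472/7805621 D=9216/3121 E=3881984/1045535 H=3734528/820823] → run D
t=27: vr[B=24297472/7805621 E=3881984/1045535 H=3734528/820823] → run B
t=28: vr[E=3881984/1045535 H=3734528/820823] → run E
t=29: vr[E=7077888/1045535 H=3734528/820823] → run H
t=30: vr[E=7077888/1045535 H=5332480/820823] → run H
t=31: vr[E=7077888/1045535 H=6930432/820823] → run E
t=32: vr[E=10273792/1045535 H=6930432/820823] → run H
t=33: vr[E=10273792/1045535 H=8528384/820823] → run E
t=34: vr[E=13469696/1045535 H=8528384/820823] → run H
t=35: vr[E=13469696/1045535 H=10126336/820823] → run H
t=36: vr[E=13469696/1045535] → run E
t=37: (idle)
t=38: (idle)
t=39: (idle)
t=40: (idle)
t=41: (idle)

context switches = 33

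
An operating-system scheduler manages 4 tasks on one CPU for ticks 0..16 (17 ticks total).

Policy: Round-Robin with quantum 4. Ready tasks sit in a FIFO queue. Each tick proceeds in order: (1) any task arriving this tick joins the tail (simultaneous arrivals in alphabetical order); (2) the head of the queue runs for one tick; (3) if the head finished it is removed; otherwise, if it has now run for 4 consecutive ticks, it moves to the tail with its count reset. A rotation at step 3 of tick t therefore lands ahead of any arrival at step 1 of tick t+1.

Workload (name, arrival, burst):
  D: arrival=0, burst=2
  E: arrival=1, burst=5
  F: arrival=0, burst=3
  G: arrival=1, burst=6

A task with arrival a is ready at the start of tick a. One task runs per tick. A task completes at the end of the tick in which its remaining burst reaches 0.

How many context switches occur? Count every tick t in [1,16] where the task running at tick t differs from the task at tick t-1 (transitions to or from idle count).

t=0: queue=[D,F] q_used=0 → run D
t=1: queue=[D,F,E,G] q_used=1 → run D
t=2: queue=[F,E,G] q_used=0 → run F
t=3: queue=[F,E,G] q_used=1 → run F
t=4: queue=[F,E,G] q_used=2 → run F
t=5: queue=[E,G] q_used=0 → run E
t=6: queue=[E,G] q_used=1 → run E
t=7: queue=[E,G] q_used=2 → run E
t=8: queue=[E,G] q_used=3 → run E
t=9: queue=[G,E] q_used=0 → run G
t=10: queue=[G,E] q_used=1 → run G
t=11: queue=[G,E] q_used=2 → run G
t=12: queue=[G,E] q_used=3 → run G
t=13: queue=[E,G] q_used=0 → run E
t=14: queue=[G] q_used=0 → run G
t=15: queue=[G] q_used=1 → run G
t=16: (idle)

context switches = 6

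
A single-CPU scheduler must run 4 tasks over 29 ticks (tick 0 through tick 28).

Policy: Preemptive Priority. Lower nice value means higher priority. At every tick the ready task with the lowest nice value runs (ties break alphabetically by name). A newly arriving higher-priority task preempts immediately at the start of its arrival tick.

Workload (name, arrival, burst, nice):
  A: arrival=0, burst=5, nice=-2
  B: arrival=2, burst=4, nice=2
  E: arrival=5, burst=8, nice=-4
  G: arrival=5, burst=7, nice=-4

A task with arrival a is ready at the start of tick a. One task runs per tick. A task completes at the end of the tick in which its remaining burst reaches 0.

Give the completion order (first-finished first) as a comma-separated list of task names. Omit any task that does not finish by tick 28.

t=0: ready={A} → run A
t=1: ready={A} → run A
t=2: ready={A,B} → run A
t=3: ready={A,B} → run A
t=4: ready={A,B} → run A
t=5: ready={B,E,G} → run E
t=6: ready={B,E,G} → run E
t=7: ready={B,E,G} → run E
t=8: ready={B,E,G} → run E
t=9: ready={B,E,G} → run E
t=10: ready={B,E,G} → run E
t=11: ready={B,E,G} → run E
t=12: ready={B,E,G} → run E
t=13: ready={B,G} → run G
t=14: ready={B,G} → run G
t=15: ready={B,G} → run G
t=16: ready={B,G} → run G
t=17: ready={B,G} → run G
t=18: ready={B,G} → run G
t=19: ready={B,G} → run G
t=20: ready={B} → run B
t=21: ready={B} → run B
t=22: ready={B} → run B
t=23: ready={B} → run B
t=24: (idle)
t=25: (idle)
t=26: (idle)
t=27: (idle)
t=28: (idle)

completion order = A, E, G, B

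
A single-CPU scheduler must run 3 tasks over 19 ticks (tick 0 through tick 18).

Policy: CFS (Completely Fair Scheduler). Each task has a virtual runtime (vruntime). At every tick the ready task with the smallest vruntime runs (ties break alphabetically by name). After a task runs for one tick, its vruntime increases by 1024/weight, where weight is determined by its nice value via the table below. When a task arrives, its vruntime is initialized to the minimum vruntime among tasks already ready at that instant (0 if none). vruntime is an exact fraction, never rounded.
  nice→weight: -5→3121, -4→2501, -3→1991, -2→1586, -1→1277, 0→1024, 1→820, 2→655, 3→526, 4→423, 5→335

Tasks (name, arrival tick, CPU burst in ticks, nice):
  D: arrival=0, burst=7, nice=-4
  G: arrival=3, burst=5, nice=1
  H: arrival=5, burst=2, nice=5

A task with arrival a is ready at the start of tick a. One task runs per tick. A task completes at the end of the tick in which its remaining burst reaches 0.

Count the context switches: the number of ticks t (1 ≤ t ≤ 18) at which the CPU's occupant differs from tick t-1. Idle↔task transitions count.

context switches = 8

t=0: vr[D=0] → run D
t=1: vr[D=1024/2501] → run D
t=2: vr[D=2048/2501] → run D
t=3: vr[D=3072/2501 G=3072/2501] → run D
t=4: vr[D=4096/2501 G=3072/2501] → run G
t=5: vr[D=4096/2501 G=30976/12505 H=4096/2501] → run D
t=6: vr[D=5120/2501 G=30976/12505 H=4096/2501] → run H
t=7: vr[D=5120/2501 G=30976/12505 H=3933184/837835] → run D
t=8: vr[D=6144/2501 G=30976/12505 H=3933184/837835] → run D
t=9: vr[G=30976/12505 H=3933184/837835] → run G
t=10: vr[G=46592/12505 H=3933184/837835] → run G
t=11: vr[G=62208/12505 H=3933184/837835] → run H
t=12: vr[G=62208/12505] → run G
t=13: vr[G=77824/12505] → run G
t=14: (idle)
t=15: (idle)
t=16: (idle)
t=17: (idle)
t=18: (idle)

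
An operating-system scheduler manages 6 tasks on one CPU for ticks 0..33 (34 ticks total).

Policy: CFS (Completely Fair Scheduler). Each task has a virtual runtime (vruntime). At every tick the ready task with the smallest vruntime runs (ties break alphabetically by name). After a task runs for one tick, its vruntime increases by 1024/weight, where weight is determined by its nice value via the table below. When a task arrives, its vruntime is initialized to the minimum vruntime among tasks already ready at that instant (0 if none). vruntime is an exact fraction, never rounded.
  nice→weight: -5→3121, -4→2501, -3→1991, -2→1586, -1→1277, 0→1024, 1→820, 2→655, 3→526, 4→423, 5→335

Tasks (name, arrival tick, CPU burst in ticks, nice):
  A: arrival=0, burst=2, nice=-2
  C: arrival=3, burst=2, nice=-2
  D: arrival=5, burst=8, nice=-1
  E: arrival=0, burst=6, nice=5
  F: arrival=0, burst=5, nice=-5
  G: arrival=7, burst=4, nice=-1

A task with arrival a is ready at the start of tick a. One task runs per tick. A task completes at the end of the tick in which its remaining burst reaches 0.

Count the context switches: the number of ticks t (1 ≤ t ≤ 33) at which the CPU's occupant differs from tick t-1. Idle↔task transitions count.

context switches = 22

t=0: vr[A=0 E=0 F=0] → run A
t=1: vr[A=512/793 E=0 F=0] → run E
t=2: vr[A=512/793 E=1024/335 F=0] → run F
t=3: vr[A=512/793 C=1024/3121 E=1024/335 F=1024/3121] → run C
t=4: vr[A=512/793 C=2409984/2474953 E=1024/335 F=1024/3121] → run F
t=5: vr[A=512/793 C=2409984/2474953 D=512/793 E=1024/335 F=2048/3121] → run A
t=6: vr[C=2409984/2474953 D=512/793 E=1024/335 F=2048/3121] → run D
t=7: vr[C=2409984/2474953 D=1465856/1012661 E=1024/335 F=2048/3121 G=2048/3121] → run F
t=8: vr[C=2409984/2474953 D=1465856/1012661 E=1024/335 F=3072/3121 G=2048/3121] → run G
t=9: vr[C=2409984/2474953 D=1465856/1012661 E=1024/335 F=3072/3121 G=5811200/3985517] → run C
t=10: vr[D=1465856/1012661 E=1024/335 F=3072/3121 G=5811200/3985517] → run F
t=11: vr[D=1465856/1012661 E=1024/335 F=4096/3121 G=5811200/3985517] → run F
t=12: vr[D=1465856/1012661 E=1024/335 G=5811200/3985517] → run D
t=13: vr[D=2277888/1012661 E=1024/335 G=5811200/3985517] → run G
t=14: vr[D=2277888/1012661 E=1024/335 G=9007104/3985517] → run D
t=15: vr[D=3089920/1012661 E=1024/335 G=9007104/3985517] → run G
t=16: vr[D=3089920/1012661 E=1024/335 G=12203008/3985517] → run D
t=17: vr[D=3901952/1012661 E=1024/335 G=12203008/3985517] → run E
t=18: vr[D=3901952/1012661 E=2048/335 G=12203008/3985517] → run G
t=19: vr[D=3901952/1012661 E=2048/335] → run D
t=20: vr[D=4713984/1012661 E=2048/335] → run D
t=21: vr[D=5526016/1012661 E=2048/335] → run D
t=22: vr[D=6338048/1012661 E=2048/335] → run E
t=23: vr[D=6338048/1012661 E=3072/335] → run D
t=24: vr[E=3072/335] → run E
t=25: vr[E=4096/335] → run E
t=26: vr[E=1024/67] → run E
t=27: (idle)
t=28: (idle)
t=29: (idle)
t=30: (idle)
t=31: (idle)
t=32: (idle)
t=33: (idle)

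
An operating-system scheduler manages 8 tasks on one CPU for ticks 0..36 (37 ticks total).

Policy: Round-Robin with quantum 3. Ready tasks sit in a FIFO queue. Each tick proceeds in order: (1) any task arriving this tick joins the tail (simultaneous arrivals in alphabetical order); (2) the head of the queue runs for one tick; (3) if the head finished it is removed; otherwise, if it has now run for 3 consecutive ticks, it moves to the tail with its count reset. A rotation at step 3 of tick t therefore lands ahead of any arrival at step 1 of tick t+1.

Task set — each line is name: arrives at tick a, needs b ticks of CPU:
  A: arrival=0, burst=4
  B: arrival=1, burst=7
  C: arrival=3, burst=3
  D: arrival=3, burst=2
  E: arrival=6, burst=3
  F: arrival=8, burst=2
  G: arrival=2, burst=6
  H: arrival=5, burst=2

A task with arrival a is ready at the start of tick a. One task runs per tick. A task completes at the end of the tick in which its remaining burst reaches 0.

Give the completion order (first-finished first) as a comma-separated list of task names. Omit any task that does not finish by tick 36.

t=0: queue=[A] q_used=0 → run A
t=1: queue=[A,B] q_used=1 → run A
t=2: queue=[A,B,G] q_used=2 → run A
t=3: queue=[B,G,A,C,D] q_used=0 → run B
t=4: queue=[B,G,A,C,D] q_used=1 → run B
t=5: queue=[B,G,A,C,D,H] q_used=2 → run B
t=6: queue=[G,A,C,D,H,B,E] q_used=0 → run G
t=7: queue=[G,A,C,D,H,B,E] q_used=1 → run G
t=8: queue=[G,A,C,D,H,B,E,F] q_used=2 → run G
t=9: queue=[A,C,D,H,B,E,F,G] q_used=0 → run A
t=10: queue=[C,D,H,B,E,F,G] q_used=0 → run C
t=11: queue=[C,D,H,B,E,F,G] q_used=1 → run C
t=12: queue=[C,D,H,B,E,F,G] q_used=2 → run C
t=13: queue=[D,H,B,E,F,G] q_used=0 → run D
t=14: queue=[D,H,B,E,F,G] q_used=1 → run D
t=15: queue=[H,B,E,F,G] q_used=0 → run H
t=16: queue=[H,B,E,F,G] q_used=1 → run H
t=17: queue=[B,E,F,G] q_used=0 → run B
t=18: queue=[B,E,F,G] q_used=1 → run B
t=19: queue=[B,E,F,G] q_used=2 → run B
t=20: queue=[E,F,G,B] q_used=0 → run E
t=21: queue=[E,F,G,B] q_used=1 → run E
t=22: queue=[E,F,G,B] q_used=2 → run E
t=23: queue=[F,G,B] q_used=0 → run F
t=24: queue=[F,G,B] q_used=1 → run F
t=25: queue=[G,B] q_used=0 → run G
t=26: queue=[G,B] q_used=1 → run G
t=27: queue=[G,B] q_used=2 → run G
t=28: queue=[B] q_used=0 → run B
t=29: (idle)
t=30: (idle)
t=31: (idle)
t=32: (idle)
t=33: (idle)
t=34: (idle)
t=35: (idle)
t=36: (idle)

completion order = A, C, D, H, E, F, G, B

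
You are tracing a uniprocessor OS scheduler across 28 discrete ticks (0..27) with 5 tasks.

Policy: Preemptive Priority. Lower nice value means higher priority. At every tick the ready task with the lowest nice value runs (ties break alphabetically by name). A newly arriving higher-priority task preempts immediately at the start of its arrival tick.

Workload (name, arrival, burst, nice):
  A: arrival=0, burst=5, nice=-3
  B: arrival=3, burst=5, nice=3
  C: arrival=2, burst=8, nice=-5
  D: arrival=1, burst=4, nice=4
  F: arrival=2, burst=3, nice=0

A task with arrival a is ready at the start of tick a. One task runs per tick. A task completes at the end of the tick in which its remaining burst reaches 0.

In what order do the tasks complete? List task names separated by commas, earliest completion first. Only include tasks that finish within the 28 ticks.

t=0: ready={A} → run A
t=1: ready={A,D} → run A
t=2: ready={A,C,D,F} → run C
t=3: ready={A,B,C,D,F} → run C
t=4: ready={A,B,C,D,F} → run C
t=5: ready={A,B,C,D,F} → run C
t=6: ready={A,B,C,D,F} → run C
t=7: ready={A,B,C,D,F} → run C
t=8: ready={A,B,C,D,F} → run C
t=9: ready={A,B,C,D,F} → run C
t=10: ready={A,B,D,F} → run A
t=11: ready={A,B,D,F} → run A
t=12: ready={A,B,D,F} → run A
t=13: ready={B,D,F} → run F
t=14: ready={B,D,F} → run F
t=15: ready={B,D,F} → run F
t=16: ready={B,D} → run B
t=17: ready={B,D} → run B
t=18: ready={B,D} → run B
t=19: ready={B,D} → run B
t=20: ready={B,D} → run B
t=21: ready={D} → run D
t=22: ready={D} → run D
t=23: ready={D} → run D
t=24: ready={D} → run D
t=25: (idle)
t=26: (idle)
t=27: (idle)

completion order = C, A, F, B, D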